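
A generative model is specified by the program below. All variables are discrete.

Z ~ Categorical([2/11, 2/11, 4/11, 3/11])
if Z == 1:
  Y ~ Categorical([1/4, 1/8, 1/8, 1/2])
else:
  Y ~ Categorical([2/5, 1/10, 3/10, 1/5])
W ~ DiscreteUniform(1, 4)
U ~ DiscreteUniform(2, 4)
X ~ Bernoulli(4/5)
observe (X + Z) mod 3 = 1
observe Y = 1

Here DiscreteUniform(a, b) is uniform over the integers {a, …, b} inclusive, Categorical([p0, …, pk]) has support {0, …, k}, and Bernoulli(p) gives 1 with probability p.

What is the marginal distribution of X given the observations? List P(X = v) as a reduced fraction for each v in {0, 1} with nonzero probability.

Enumerate traces; 36 have nonzero weight after conditioning:
  (Z=0, Y=1, W=1, U=2, X=1) weight 1/825
  (Z=0, Y=1, W=1, U=3, X=1) weight 1/825
  (Z=0, Y=1, W=1, U=4, X=1) weight 1/825
  (Z=0, Y=1, W=2, U=2, X=1) weight 1/825
  (Z=0, Y=1, W=2, U=3, X=1) weight 1/825
  (Z=0, Y=1, W=2, U=4, X=1) weight 1/825
  (Z=0, Y=1, W=3, U=2, X=1) weight 1/825
  (Z=0, Y=1, W=3, U=3, X=1) weight 1/825
  (Z=1, Y=1, W=1, U=2, X=0) weight 1/2640
  … 27 more
Group by X:
  weight(X=0) = 1/220
  weight(X=1) = 2/55
Total weight = 1/220 + 2/55 = 9/220
P(X=0 | obs) = 1/220 / 9/220 = 1/9
P(X=1 | obs) = 2/55 / 9/220 = 8/9

P(X=0) = 1/9, P(X=1) = 8/9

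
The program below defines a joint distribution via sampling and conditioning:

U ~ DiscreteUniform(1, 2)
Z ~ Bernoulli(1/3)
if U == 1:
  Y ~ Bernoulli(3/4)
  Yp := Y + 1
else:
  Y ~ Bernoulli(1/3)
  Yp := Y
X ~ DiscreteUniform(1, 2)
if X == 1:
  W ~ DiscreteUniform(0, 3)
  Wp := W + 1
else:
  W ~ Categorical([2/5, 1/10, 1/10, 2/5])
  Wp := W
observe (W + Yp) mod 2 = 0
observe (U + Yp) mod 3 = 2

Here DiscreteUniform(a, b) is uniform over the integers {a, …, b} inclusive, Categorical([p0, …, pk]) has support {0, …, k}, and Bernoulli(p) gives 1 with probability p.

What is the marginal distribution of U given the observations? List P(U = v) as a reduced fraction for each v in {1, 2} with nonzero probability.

P(U=1) = 3/11, P(U=2) = 8/11

Enumerate traces; 16 have nonzero weight after conditioning:
  (U=1, Z=0, Y=0, X=1, W=1) weight 1/96
  (U=1, Z=0, Y=0, X=1, W=3) weight 1/96
  (U=1, Z=0, Y=0, X=2, W=1) weight 1/240
  (U=1, Z=0, Y=0, X=2, W=3) weight 1/60
  (U=1, Z=1, Y=0, X=1, W=1) weight 1/192
  (U=1, Z=1, Y=0, X=1, W=3) weight 1/192
  (U=1, Z=1, Y=0, X=2, W=1) weight 1/480
  (U=1, Z=1, Y=0, X=2, W=3) weight 1/120
  (U=2, Z=0, Y=0, X=1, W=0) weight 1/36
  … 7 more
Group by U:
  weight(U=1) = 1/16
  weight(U=2) = 1/6
Total weight = 1/16 + 1/6 = 11/48
P(U=1 | obs) = 1/16 / 11/48 = 3/11
P(U=2 | obs) = 1/6 / 11/48 = 8/11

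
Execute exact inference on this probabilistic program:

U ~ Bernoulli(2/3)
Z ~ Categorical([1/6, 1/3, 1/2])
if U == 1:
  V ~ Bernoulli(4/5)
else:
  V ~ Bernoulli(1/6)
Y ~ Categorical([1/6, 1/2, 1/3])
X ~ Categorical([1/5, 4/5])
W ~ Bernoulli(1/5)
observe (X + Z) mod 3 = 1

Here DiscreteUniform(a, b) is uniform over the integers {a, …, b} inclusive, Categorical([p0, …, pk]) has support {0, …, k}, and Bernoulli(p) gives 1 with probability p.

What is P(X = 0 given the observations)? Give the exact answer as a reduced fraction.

Enumerate traces; 48 have nonzero weight after conditioning:
  (U=0, Z=0, V=0, Y=0, X=1, W=0) weight 2/405
  (U=0, Z=0, V=0, Y=0, X=1, W=1) weight 1/810
  (U=0, Z=0, V=0, Y=1, X=1, W=0) weight 2/135
  (U=0, Z=0, V=0, Y=1, X=1, W=1) weight 1/270
  (U=0, Z=0, V=0, Y=2, X=1, W=0) weight 4/405
  (U=0, Z=0, V=0, Y=2, X=1, W=1) weight 1/405
  (U=0, Z=0, V=1, Y=0, X=1, W=0) weight 2/2025
  (U=0, Z=0, V=1, Y=0, X=1, W=1) weight 1/4050
  (U=0, Z=1, V=0, Y=0, X=0, W=0) weight 1/405
  … 39 more
Group by X:
  weight(X=0) = 1/15
  weight(X=1) = 2/15
Total weight = 1/15 + 2/15 = 1/5
P(X=0 | obs) = 1/15 / 1/5 = 1/3
P(X=1 | obs) = 2/15 / 1/5 = 2/3

P(X = 0 | obs) = 1/3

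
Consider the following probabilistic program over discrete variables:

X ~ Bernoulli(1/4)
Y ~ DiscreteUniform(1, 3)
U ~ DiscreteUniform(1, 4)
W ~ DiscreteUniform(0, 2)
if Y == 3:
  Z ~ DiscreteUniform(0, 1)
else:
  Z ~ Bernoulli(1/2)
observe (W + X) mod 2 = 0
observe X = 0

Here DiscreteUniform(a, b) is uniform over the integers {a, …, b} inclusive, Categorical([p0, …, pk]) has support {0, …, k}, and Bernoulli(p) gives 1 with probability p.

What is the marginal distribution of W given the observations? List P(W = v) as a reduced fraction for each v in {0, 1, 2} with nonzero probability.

P(W=0) = 1/2, P(W=2) = 1/2

Enumerate traces; 48 have nonzero weight after conditioning:
  (X=0, Y=1, U=1, W=0, Z=0) weight 1/96
  (X=0, Y=1, U=1, W=0, Z=1) weight 1/96
  (X=0, Y=1, U=1, W=2, Z=0) weight 1/96
  (X=0, Y=1, U=1, W=2, Z=1) weight 1/96
  (X=0, Y=1, U=2, W=0, Z=0) weight 1/96
  (X=0, Y=1, U=2, W=0, Z=1) weight 1/96
  (X=0, Y=1, U=2, W=2, Z=0) weight 1/96
  (X=0, Y=1, U=2, W=2, Z=1) weight 1/96
  … 40 more
Group by W:
  weight(W=0) = 1/4
  weight(W=2) = 1/4
Total weight = 1/4 + 1/4 = 1/2
P(W=0 | obs) = 1/4 / 1/2 = 1/2
P(W=2 | obs) = 1/4 / 1/2 = 1/2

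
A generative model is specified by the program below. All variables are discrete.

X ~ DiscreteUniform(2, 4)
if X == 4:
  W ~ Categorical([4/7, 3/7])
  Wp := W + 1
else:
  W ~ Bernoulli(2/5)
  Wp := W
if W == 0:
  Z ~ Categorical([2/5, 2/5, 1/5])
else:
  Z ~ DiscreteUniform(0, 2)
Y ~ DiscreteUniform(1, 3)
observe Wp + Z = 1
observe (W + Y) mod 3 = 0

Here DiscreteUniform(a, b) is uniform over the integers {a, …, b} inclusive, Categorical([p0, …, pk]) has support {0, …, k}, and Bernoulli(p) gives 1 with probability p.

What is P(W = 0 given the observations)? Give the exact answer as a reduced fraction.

Enumerate traces; 5 have nonzero weight after conditioning:
  (X=2, W=0, Z=1, Y=3) weight 2/75
  (X=2, W=1, Z=0, Y=2) weight 2/135
  (X=3, W=0, Z=1, Y=3) weight 2/75
  (X=3, W=1, Z=0, Y=2) weight 2/135
  (X=4, W=0, Z=0, Y=3) weight 8/315
Group by W:
  weight(W=0) = 124/1575
  weight(W=1) = 4/135
Total weight = 124/1575 + 4/135 = 512/4725
P(W=0 | obs) = 124/1575 / 512/4725 = 93/128
P(W=1 | obs) = 4/135 / 512/4725 = 35/128

P(W = 0 | obs) = 93/128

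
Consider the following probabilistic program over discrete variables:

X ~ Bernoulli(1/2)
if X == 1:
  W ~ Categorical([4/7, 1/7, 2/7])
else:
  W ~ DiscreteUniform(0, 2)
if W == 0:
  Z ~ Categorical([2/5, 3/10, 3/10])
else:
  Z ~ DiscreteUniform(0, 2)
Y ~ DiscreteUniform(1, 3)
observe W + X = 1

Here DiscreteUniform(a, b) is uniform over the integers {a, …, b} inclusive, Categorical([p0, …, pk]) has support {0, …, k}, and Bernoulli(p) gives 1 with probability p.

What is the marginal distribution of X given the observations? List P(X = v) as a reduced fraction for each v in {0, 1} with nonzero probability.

Enumerate traces; 18 have nonzero weight after conditioning:
  (X=0, W=1, Z=0, Y=1) weight 1/54
  (X=0, W=1, Z=0, Y=2) weight 1/54
  (X=0, W=1, Z=0, Y=3) weight 1/54
  (X=0, W=1, Z=1, Y=1) weight 1/54
  (X=0, W=1, Z=1, Y=2) weight 1/54
  (X=0, W=1, Z=1, Y=3) weight 1/54
  (X=0, W=1, Z=2, Y=1) weight 1/54
  (X=0, W=1, Z=2, Y=2) weight 1/54
  (X=1, W=0, Z=0, Y=1) weight 4/105
  … 9 more
Group by X:
  weight(X=0) = 1/6
  weight(X=1) = 2/7
Total weight = 1/6 + 2/7 = 19/42
P(X=0 | obs) = 1/6 / 19/42 = 7/19
P(X=1 | obs) = 2/7 / 19/42 = 12/19

P(X=0) = 7/19, P(X=1) = 12/19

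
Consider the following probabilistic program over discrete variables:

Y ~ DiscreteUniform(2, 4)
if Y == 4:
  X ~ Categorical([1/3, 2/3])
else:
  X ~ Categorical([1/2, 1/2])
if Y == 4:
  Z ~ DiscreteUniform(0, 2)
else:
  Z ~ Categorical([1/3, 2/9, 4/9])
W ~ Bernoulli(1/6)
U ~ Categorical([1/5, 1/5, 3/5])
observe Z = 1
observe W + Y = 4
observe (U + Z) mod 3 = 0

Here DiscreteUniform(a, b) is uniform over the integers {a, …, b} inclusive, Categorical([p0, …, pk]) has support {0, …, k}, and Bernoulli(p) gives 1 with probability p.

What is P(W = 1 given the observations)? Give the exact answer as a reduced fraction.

Enumerate traces; 4 have nonzero weight after conditioning:
  (Y=3, X=0, Z=1, W=1, U=2) weight 1/270
  (Y=3, X=1, Z=1, W=1, U=2) weight 1/270
  (Y=4, X=0, Z=1, W=0, U=2) weight 1/54
  (Y=4, X=1, Z=1, W=0, U=2) weight 1/27
Group by W:
  weight(W=0) = 1/18
  weight(W=1) = 1/135
Total weight = 1/18 + 1/135 = 17/270
P(W=0 | obs) = 1/18 / 17/270 = 15/17
P(W=1 | obs) = 1/135 / 17/270 = 2/17

P(W = 1 | obs) = 2/17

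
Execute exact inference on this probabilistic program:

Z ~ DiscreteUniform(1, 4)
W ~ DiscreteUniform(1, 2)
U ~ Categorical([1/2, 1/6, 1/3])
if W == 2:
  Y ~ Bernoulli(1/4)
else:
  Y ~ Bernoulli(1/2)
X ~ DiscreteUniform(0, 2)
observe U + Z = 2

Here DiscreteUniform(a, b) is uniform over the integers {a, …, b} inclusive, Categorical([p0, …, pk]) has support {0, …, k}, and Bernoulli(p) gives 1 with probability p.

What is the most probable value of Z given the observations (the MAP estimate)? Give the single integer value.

Enumerate traces; 24 have nonzero weight after conditioning:
  (Z=1, W=1, U=1, Y=0, X=0) weight 1/288
  (Z=1, W=1, U=1, Y=0, X=1) weight 1/288
  (Z=1, W=1, U=1, Y=0, X=2) weight 1/288
  (Z=1, W=1, U=1, Y=1, X=0) weight 1/288
  (Z=1, W=1, U=1, Y=1, X=1) weight 1/288
  (Z=1, W=1, U=1, Y=1, X=2) weight 1/288
  (Z=1, W=2, U=1, Y=0, X=0) weight 1/192
  (Z=1, W=2, U=1, Y=0, X=1) weight 1/192
  (Z=2, W=1, U=0, Y=0, X=0) weight 1/96
  … 15 more
Group by Z:
  weight(Z=1) = 1/24
  weight(Z=2) = 1/8
Total weight = 1/24 + 1/8 = 1/6
P(Z=1 | obs) = 1/24 / 1/6 = 1/4
P(Z=2 | obs) = 1/8 / 1/6 = 3/4
argmax = 2

argmax_v P(Z = v | obs) = 2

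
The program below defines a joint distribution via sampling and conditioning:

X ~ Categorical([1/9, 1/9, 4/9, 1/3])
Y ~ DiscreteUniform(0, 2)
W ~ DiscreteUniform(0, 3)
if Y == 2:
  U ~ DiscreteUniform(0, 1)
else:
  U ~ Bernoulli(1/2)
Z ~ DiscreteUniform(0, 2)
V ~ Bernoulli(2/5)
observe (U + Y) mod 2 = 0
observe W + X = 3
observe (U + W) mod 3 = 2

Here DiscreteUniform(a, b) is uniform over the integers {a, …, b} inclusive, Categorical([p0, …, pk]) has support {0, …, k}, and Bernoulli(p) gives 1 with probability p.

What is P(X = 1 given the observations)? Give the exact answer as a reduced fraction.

P(X = 1 | obs) = 1/3

Enumerate traces; 18 have nonzero weight after conditioning:
  (X=1, Y=0, W=2, U=0, Z=0, V=0) weight 1/1080
  (X=1, Y=0, W=2, U=0, Z=0, V=1) weight 1/1620
  (X=1, Y=0, W=2, U=0, Z=1, V=0) weight 1/1080
  (X=1, Y=0, W=2, U=0, Z=1, V=1) weight 1/1620
  (X=1, Y=0, W=2, U=0, Z=2, V=0) weight 1/1080
  (X=1, Y=0, W=2, U=0, Z=2, V=1) weight 1/1620
  (X=1, Y=2, W=2, U=0, Z=0, V=0) weight 1/1080
  (X=1, Y=2, W=2, U=0, Z=0, V=1) weight 1/1620
  (X=2, Y=1, W=1, U=1, Z=0, V=0) weight 1/270
  … 9 more
Group by X:
  weight(X=1) = 1/108
  weight(X=2) = 1/54
Total weight = 1/108 + 1/54 = 1/36
P(X=1 | obs) = 1/108 / 1/36 = 1/3
P(X=2 | obs) = 1/54 / 1/36 = 2/3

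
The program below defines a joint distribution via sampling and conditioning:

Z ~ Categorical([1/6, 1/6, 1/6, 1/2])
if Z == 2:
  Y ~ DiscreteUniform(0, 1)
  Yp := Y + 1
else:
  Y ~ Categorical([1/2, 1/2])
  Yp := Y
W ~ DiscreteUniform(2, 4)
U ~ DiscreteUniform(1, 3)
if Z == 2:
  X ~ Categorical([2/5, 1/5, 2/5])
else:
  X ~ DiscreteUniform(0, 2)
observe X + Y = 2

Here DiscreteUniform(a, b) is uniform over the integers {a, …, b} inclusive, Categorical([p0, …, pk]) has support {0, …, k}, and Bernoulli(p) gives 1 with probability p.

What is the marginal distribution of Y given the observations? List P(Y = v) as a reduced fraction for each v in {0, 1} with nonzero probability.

P(Y=0) = 31/59, P(Y=1) = 28/59

Enumerate traces; 72 have nonzero weight after conditioning:
  (Z=0, Y=0, W=2, U=1, X=2) weight 1/324
  (Z=0, Y=0, W=2, U=2, X=2) weight 1/324
  (Z=0, Y=0, W=2, U=3, X=2) weight 1/324
  (Z=0, Y=0, W=3, U=1, X=2) weight 1/324
  (Z=0, Y=0, W=3, U=2, X=2) weight 1/324
  (Z=0, Y=0, W=3, U=3, X=2) weight 1/324
  (Z=0, Y=0, W=4, U=1, X=2) weight 1/324
  (Z=0, Y=0, W=4, U=2, X=2) weight 1/324
  (Z=0, Y=1, W=2, U=1, X=1) weight 1/324
  … 63 more
Group by Y:
  weight(Y=0) = 31/180
  weight(Y=1) = 7/45
Total weight = 31/180 + 7/45 = 59/180
P(Y=0 | obs) = 31/180 / 59/180 = 31/59
P(Y=1 | obs) = 7/45 / 59/180 = 28/59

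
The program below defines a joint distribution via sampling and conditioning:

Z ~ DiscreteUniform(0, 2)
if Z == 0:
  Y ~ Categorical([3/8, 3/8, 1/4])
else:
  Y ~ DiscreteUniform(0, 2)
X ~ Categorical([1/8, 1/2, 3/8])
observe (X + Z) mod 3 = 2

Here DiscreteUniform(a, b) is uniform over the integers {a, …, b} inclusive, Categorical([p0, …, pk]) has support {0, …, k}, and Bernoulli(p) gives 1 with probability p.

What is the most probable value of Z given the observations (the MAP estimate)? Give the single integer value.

Enumerate traces; 9 have nonzero weight after conditioning:
  (Z=0, Y=0, X=2) weight 3/64
  (Z=0, Y=1, X=2) weight 3/64
  (Z=0, Y=2, X=2) weight 1/32
  (Z=1, Y=0, X=1) weight 1/18
  (Z=1, Y=1, X=1) weight 1/18
  (Z=1, Y=2, X=1) weight 1/18
  (Z=2, Y=0, X=0) weight 1/72
  (Z=2, Y=1, X=0) weight 1/72
  … 1 more
Group by Z:
  weight(Z=0) = 1/8
  weight(Z=1) = 1/6
  weight(Z=2) = 1/24
Total weight = 1/8 + 1/6 + 1/24 = 1/3
P(Z=0 | obs) = 1/8 / 1/3 = 3/8
P(Z=1 | obs) = 1/6 / 1/3 = 1/2
P(Z=2 | obs) = 1/24 / 1/3 = 1/8
argmax = 1

argmax_v P(Z = v | obs) = 1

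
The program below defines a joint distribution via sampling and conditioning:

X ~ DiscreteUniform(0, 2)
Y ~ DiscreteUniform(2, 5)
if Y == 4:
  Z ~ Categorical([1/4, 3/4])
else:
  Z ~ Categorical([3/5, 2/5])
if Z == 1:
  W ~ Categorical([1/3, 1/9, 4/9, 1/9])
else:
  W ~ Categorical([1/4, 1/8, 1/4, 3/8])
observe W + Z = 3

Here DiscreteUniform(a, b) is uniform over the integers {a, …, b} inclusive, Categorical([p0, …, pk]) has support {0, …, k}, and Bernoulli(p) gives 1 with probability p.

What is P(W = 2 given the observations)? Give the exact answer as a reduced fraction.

P(W = 2 | obs) = 416/785

Enumerate traces; 24 have nonzero weight after conditioning:
  (X=0, Y=2, Z=0, W=3) weight 3/160
  (X=0, Y=2, Z=1, W=2) weight 2/135
  (X=0, Y=3, Z=0, W=3) weight 3/160
  (X=0, Y=3, Z=1, W=2) weight 2/135
  (X=0, Y=4, Z=0, W=3) weight 1/128
  (X=0, Y=4, Z=1, W=2) weight 1/36
  (X=0, Y=5, Z=0, W=3) weight 3/160
  (X=0, Y=5, Z=1, W=2) weight 2/135
  … 16 more
Group by W:
  weight(W=2) = 13/60
  weight(W=3) = 123/640
Total weight = 13/60 + 123/640 = 157/384
P(W=2 | obs) = 13/60 / 157/384 = 416/785
P(W=3 | obs) = 123/640 / 157/384 = 369/785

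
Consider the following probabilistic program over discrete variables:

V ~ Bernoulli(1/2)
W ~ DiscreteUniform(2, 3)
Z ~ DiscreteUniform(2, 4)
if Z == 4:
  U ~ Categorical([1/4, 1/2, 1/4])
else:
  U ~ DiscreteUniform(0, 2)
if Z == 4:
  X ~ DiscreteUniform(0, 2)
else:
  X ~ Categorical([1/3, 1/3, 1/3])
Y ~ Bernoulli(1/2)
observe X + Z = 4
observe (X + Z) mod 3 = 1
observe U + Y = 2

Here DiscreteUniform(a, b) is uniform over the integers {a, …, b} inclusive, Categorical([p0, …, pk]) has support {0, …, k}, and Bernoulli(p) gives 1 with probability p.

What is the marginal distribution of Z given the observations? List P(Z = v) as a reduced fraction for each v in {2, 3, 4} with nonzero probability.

Enumerate traces; 24 have nonzero weight after conditioning:
  (V=0, W=2, Z=2, U=1, X=2, Y=1) weight 1/216
  (V=0, W=2, Z=2, U=2, X=2, Y=0) weight 1/216
  (V=0, W=2, Z=3, U=1, X=1, Y=1) weight 1/216
  (V=0, W=2, Z=3, U=2, X=1, Y=0) weight 1/216
  (V=0, W=2, Z=4, U=1, X=0, Y=1) weight 1/144
  (V=0, W=2, Z=4, U=2, X=0, Y=0) weight 1/288
  (V=0, W=3, Z=2, U=1, X=2, Y=1) weight 1/216
  (V=0, W=3, Z=2, U=2, X=2, Y=0) weight 1/216
  … 16 more
Group by Z:
  weight(Z=2) = 1/27
  weight(Z=3) = 1/27
  weight(Z=4) = 1/24
Total weight = 1/27 + 1/27 + 1/24 = 25/216
P(Z=2 | obs) = 1/27 / 25/216 = 8/25
P(Z=3 | obs) = 1/27 / 25/216 = 8/25
P(Z=4 | obs) = 1/24 / 25/216 = 9/25

P(Z=2) = 8/25, P(Z=3) = 8/25, P(Z=4) = 9/25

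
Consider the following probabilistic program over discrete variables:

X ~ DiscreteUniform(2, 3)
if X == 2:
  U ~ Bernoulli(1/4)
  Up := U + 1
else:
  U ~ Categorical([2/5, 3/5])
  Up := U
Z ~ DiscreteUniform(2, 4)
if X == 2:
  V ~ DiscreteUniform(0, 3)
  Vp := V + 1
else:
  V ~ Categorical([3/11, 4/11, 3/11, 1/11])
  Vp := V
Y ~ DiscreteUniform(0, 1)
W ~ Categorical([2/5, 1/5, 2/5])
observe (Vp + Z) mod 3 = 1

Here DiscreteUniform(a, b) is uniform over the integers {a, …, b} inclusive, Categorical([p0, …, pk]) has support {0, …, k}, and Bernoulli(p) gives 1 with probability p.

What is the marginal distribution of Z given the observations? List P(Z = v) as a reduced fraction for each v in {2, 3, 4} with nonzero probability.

P(Z=2) = 23/88, P(Z=3) = 19/44, P(Z=4) = 27/88

Enumerate traces; 96 have nonzero weight after conditioning:
  (X=2, U=0, Z=2, V=1, Y=0, W=0) weight 1/160
  (X=2, U=0, Z=2, V=1, Y=0, W=1) weight 1/320
  (X=2, U=0, Z=2, V=1, Y=0, W=2) weight 1/160
  (X=2, U=0, Z=2, V=1, Y=1, W=0) weight 1/160
  (X=2, U=0, Z=2, V=1, Y=1, W=1) weight 1/320
  (X=2, U=0, Z=2, V=1, Y=1, W=2) weight 1/160
  (X=2, U=0, Z=3, V=0, Y=0, W=0) weight 1/160
  (X=2, U=0, Z=3, V=0, Y=0, W=1) weight 1/320
  (X=2, U=0, Z=4, V=2, Y=0, W=0) weight 1/160
  … 87 more
Group by Z:
  weight(Z=2) = 23/264
  weight(Z=3) = 19/132
  weight(Z=4) = 9/88
Total weight = 23/264 + 19/132 + 9/88 = 1/3
P(Z=2 | obs) = 23/264 / 1/3 = 23/88
P(Z=3 | obs) = 19/132 / 1/3 = 19/44
P(Z=4 | obs) = 9/88 / 1/3 = 27/88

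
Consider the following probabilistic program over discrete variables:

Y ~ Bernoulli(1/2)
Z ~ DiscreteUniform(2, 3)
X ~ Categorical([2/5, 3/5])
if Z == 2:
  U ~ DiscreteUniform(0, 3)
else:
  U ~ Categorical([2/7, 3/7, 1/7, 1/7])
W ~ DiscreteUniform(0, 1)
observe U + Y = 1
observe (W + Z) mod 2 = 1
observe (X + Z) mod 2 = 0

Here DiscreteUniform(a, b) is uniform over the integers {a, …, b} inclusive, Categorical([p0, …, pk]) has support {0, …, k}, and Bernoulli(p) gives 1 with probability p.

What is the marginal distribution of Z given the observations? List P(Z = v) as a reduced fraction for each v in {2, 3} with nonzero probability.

Enumerate traces; 4 have nonzero weight after conditioning:
  (Y=0, Z=2, X=0, U=1, W=1) weight 1/80
  (Y=0, Z=3, X=1, U=1, W=0) weight 9/280
  (Y=1, Z=2, X=0, U=0, W=1) weight 1/80
  (Y=1, Z=3, X=1, U=0, W=0) weight 3/140
Group by Z:
  weight(Z=2) = 1/40
  weight(Z=3) = 3/56
Total weight = 1/40 + 3/56 = 11/140
P(Z=2 | obs) = 1/40 / 11/140 = 7/22
P(Z=3 | obs) = 3/56 / 11/140 = 15/22

P(Z=2) = 7/22, P(Z=3) = 15/22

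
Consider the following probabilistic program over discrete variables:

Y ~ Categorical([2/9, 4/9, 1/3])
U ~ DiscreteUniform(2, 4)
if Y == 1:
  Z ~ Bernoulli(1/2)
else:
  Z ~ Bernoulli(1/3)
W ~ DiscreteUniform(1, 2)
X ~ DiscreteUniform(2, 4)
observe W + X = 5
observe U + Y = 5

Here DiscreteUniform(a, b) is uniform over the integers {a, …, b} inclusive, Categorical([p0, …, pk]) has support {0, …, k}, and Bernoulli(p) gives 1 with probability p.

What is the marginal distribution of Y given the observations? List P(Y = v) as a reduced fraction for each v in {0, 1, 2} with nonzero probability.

Enumerate traces; 8 have nonzero weight after conditioning:
  (Y=1, U=4, Z=0, W=1, X=4) weight 1/81
  (Y=1, U=4, Z=0, W=2, X=3) weight 1/81
  (Y=1, U=4, Z=1, W=1, X=4) weight 1/81
  (Y=1, U=4, Z=1, W=2, X=3) weight 1/81
  (Y=2, U=3, Z=0, W=1, X=4) weight 1/81
  (Y=2, U=3, Z=0, W=2, X=3) weight 1/81
  (Y=2, U=3, Z=1, W=1, X=4) weight 1/162
  (Y=2, U=3, Z=1, W=2, X=3) weight 1/162
Group by Y:
  weight(Y=1) = 4/81
  weight(Y=2) = 1/27
Total weight = 4/81 + 1/27 = 7/81
P(Y=1 | obs) = 4/81 / 7/81 = 4/7
P(Y=2 | obs) = 1/27 / 7/81 = 3/7

P(Y=1) = 4/7, P(Y=2) = 3/7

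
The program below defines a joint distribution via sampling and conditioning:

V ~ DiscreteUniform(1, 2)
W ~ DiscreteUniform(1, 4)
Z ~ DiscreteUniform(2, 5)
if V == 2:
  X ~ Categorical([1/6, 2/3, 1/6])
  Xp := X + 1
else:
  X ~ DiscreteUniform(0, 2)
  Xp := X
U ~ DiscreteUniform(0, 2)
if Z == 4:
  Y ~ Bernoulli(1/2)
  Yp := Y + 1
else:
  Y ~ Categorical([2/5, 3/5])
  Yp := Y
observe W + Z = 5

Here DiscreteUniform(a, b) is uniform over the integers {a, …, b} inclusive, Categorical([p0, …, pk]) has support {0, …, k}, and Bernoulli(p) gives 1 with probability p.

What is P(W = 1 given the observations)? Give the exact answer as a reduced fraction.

P(W = 1 | obs) = 1/3

Enumerate traces; 108 have nonzero weight after conditioning:
  (V=1, W=1, Z=4, X=0, U=0, Y=0) weight 1/576
  (V=1, W=1, Z=4, X=0, U=0, Y=1) weight 1/576
  (V=1, W=1, Z=4, X=0, U=1, Y=0) weight 1/576
  (V=1, W=1, Z=4, X=0, U=1, Y=1) weight 1/576
  (V=1, W=1, Z=4, X=0, U=2, Y=0) weight 1/576
  (V=1, W=1, Z=4, X=0, U=2, Y=1) weight 1/576
  (V=1, W=1, Z=4, X=1, U=0, Y=0) weight 1/576
  (V=1, W=1, Z=4, X=1, U=0, Y=1) weight 1/576
  (V=1, W=2, Z=3, X=0, U=0, Y=0) weight 1/720
  (V=1, W=3, Z=2, X=0, U=0, Y=0) weight 1/720
  … 98 more
Group by W:
  weight(W=1) = 1/16
  weight(W=2) = 1/16
  weight(W=3) = 1/16
Total weight = 1/16 + 1/16 + 1/16 = 3/16
P(W=1 | obs) = 1/16 / 3/16 = 1/3
P(W=2 | obs) = 1/16 / 3/16 = 1/3
P(W=3 | obs) = 1/16 / 3/16 = 1/3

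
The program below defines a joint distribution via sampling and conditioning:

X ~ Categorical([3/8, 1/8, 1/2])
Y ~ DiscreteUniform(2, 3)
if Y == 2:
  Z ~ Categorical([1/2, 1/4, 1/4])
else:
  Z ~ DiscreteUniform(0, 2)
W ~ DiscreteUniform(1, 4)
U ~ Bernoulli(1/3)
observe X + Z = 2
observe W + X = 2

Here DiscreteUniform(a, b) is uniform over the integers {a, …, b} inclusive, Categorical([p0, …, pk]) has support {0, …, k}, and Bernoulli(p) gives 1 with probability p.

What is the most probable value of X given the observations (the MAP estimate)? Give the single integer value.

argmax_v P(X = v | obs) = 0

Enumerate traces; 8 have nonzero weight after conditioning:
  (X=0, Y=2, Z=2, W=2, U=0) weight 1/128
  (X=0, Y=2, Z=2, W=2, U=1) weight 1/256
  (X=0, Y=3, Z=2, W=2, U=0) weight 1/96
  (X=0, Y=3, Z=2, W=2, U=1) weight 1/192
  (X=1, Y=2, Z=1, W=1, U=0) weight 1/384
  (X=1, Y=2, Z=1, W=1, U=1) weight 1/768
  (X=1, Y=3, Z=1, W=1, U=0) weight 1/288
  (X=1, Y=3, Z=1, W=1, U=1) weight 1/576
Group by X:
  weight(X=0) = 7/256
  weight(X=1) = 7/768
Total weight = 7/256 + 7/768 = 7/192
P(X=0 | obs) = 7/256 / 7/192 = 3/4
P(X=1 | obs) = 7/768 / 7/192 = 1/4
argmax = 0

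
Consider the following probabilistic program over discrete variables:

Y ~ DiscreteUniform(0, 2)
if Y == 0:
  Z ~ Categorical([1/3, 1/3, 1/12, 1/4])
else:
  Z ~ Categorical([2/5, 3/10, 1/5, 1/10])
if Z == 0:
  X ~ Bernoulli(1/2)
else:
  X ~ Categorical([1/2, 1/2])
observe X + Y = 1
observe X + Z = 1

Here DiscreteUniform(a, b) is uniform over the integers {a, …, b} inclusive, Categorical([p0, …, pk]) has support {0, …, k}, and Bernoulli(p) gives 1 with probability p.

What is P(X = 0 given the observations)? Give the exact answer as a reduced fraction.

Enumerate traces; 2 have nonzero weight after conditioning:
  (Y=0, Z=0, X=1) weight 1/18
  (Y=1, Z=1, X=0) weight 1/20
Group by X:
  weight(X=0) = 1/20
  weight(X=1) = 1/18
Total weight = 1/20 + 1/18 = 19/180
P(X=0 | obs) = 1/20 / 19/180 = 9/19
P(X=1 | obs) = 1/18 / 19/180 = 10/19

P(X = 0 | obs) = 9/19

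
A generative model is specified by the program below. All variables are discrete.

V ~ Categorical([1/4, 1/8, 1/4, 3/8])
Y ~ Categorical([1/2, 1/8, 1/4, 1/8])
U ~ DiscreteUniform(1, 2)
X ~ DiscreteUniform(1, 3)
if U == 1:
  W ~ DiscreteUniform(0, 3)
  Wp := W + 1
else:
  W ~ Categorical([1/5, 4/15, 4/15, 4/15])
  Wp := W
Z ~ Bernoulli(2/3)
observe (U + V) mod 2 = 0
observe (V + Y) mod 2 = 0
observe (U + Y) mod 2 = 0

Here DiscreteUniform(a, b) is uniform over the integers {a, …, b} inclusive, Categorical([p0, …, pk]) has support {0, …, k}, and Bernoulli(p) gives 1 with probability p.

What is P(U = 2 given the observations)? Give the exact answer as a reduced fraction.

P(U = 2 | obs) = 3/4

Enumerate traces; 192 have nonzero weight after conditioning:
  (V=0, Y=0, U=2, X=1, W=0, Z=0) weight 1/720
  (V=0, Y=0, U=2, X=1, W=0, Z=1) weight 1/360
  (V=0, Y=0, U=2, X=1, W=1, Z=0) weight 1/540
  (V=0, Y=0, U=2, X=1, W=1, Z=1) weight 1/270
  (V=0, Y=0, U=2, X=1, W=2, Z=0) weight 1/540
  (V=0, Y=0, U=2, X=1, W=2, Z=1) weight 1/270
  (V=0, Y=0, U=2, X=1, W=3, Z=0) weight 1/540
  (V=0, Y=0, U=2, X=1, W=3, Z=1) weight 1/270
  (V=1, Y=1, U=1, X=1, W=0, Z=0) weight 1/4608
  … 183 more
Group by U:
  weight(U=1) = 1/16
  weight(U=2) = 3/16
Total weight = 1/16 + 3/16 = 1/4
P(U=1 | obs) = 1/16 / 1/4 = 1/4
P(U=2 | obs) = 3/16 / 1/4 = 3/4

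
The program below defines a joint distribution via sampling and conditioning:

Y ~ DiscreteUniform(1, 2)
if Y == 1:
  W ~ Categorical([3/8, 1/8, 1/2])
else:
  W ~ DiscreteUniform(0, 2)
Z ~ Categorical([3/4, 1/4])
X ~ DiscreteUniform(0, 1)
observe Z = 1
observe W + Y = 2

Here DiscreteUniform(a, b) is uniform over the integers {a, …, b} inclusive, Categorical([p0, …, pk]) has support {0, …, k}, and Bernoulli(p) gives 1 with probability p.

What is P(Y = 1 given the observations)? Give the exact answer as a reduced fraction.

P(Y = 1 | obs) = 3/11

Enumerate traces; 4 have nonzero weight after conditioning:
  (Y=1, W=1, Z=1, X=0) weight 1/128
  (Y=1, W=1, Z=1, X=1) weight 1/128
  (Y=2, W=0, Z=1, X=0) weight 1/48
  (Y=2, W=0, Z=1, X=1) weight 1/48
Group by Y:
  weight(Y=1) = 1/64
  weight(Y=2) = 1/24
Total weight = 1/64 + 1/24 = 11/192
P(Y=1 | obs) = 1/64 / 11/192 = 3/11
P(Y=2 | obs) = 1/24 / 11/192 = 8/11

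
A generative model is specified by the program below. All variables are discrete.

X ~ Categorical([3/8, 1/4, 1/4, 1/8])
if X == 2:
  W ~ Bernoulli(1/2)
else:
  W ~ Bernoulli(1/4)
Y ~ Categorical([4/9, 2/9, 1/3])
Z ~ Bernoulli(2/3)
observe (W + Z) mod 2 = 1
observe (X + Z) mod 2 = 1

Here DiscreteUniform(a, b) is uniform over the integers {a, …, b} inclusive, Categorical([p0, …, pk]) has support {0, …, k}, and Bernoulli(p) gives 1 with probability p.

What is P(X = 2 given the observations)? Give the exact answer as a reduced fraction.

Enumerate traces; 12 have nonzero weight after conditioning:
  (X=0, W=0, Y=0, Z=1) weight 1/12
  (X=0, W=0, Y=1, Z=1) weight 1/24
  (X=0, W=0, Y=2, Z=1) weight 1/16
  (X=1, W=1, Y=0, Z=0) weight 1/108
  (X=1, W=1, Y=1, Z=0) weight 1/216
  (X=1, W=1, Y=2, Z=0) weight 1/144
  (X=2, W=0, Y=0, Z=1) weight 1/27
  (X=2, W=0, Y=1, Z=1) weight 1/54
  (X=3, W=1, Y=0, Z=0) weight 1/216
  … 3 more
Group by X:
  weight(X=0) = 3/16
  weight(X=1) = 1/48
  weight(X=2) = 1/12
  weight(X=3) = 1/96
Total weight = 3/16 + 1/48 + 1/12 + 1/96 = 29/96
P(X=0 | obs) = 3/16 / 29/96 = 18/29
P(X=1 | obs) = 1/48 / 29/96 = 2/29
P(X=2 | obs) = 1/12 / 29/96 = 8/29
P(X=3 | obs) = 1/96 / 29/96 = 1/29

P(X = 2 | obs) = 8/29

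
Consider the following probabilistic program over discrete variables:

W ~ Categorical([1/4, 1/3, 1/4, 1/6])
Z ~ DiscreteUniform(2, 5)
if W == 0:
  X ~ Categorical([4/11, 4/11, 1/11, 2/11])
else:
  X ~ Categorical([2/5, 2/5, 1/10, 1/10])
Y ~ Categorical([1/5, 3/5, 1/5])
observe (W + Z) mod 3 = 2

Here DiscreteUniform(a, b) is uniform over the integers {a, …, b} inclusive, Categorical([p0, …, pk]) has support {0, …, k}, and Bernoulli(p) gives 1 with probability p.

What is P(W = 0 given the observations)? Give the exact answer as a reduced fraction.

P(W = 0 | obs) = 6/17

Enumerate traces; 72 have nonzero weight after conditioning:
  (W=0, Z=2, X=0, Y=0) weight 1/220
  (W=0, Z=2, X=0, Y=1) weight 3/220
  (W=0, Z=2, X=0, Y=2) weight 1/220
  (W=0, Z=2, X=1, Y=0) weight 1/220
  (W=0, Z=2, X=1, Y=1) weight 3/220
  (W=0, Z=2, X=1, Y=2) weight 1/220
  (W=0, Z=2, X=2, Y=0) weight 1/880
  (W=0, Z=2, X=2, Y=1) weight 3/880
  (W=1, Z=4, X=0, Y=0) weight 1/150
  (W=2, Z=3, X=0, Y=0) weight 1/200
  … 62 more
Group by W:
  weight(W=0) = 1/8
  weight(W=1) = 1/12
  weight(W=2) = 1/16
  weight(W=3) = 1/12
Total weight = 1/8 + 1/12 + 1/16 + 1/12 = 17/48
P(W=0 | obs) = 1/8 / 17/48 = 6/17
P(W=1 | obs) = 1/12 / 17/48 = 4/17
P(W=2 | obs) = 1/16 / 17/48 = 3/17
P(W=3 | obs) = 1/12 / 17/48 = 4/17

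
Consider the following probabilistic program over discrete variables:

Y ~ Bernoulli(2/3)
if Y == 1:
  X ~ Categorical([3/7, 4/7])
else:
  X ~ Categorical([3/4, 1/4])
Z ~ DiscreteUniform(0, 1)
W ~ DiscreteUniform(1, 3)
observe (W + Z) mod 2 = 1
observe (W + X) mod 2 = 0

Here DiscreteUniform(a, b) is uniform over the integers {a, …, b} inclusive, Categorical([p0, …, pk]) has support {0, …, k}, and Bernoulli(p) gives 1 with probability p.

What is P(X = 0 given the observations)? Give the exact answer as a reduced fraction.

Enumerate traces; 6 have nonzero weight after conditioning:
  (Y=0, X=0, Z=1, W=2) weight 1/24
  (Y=0, X=1, Z=0, W=1) weight 1/72
  (Y=0, X=1, Z=0, W=3) weight 1/72
  (Y=1, X=0, Z=1, W=2) weight 1/21
  (Y=1, X=1, Z=0, W=1) weight 4/63
  (Y=1, X=1, Z=0, W=3) weight 4/63
Group by X:
  weight(X=0) = 5/56
  weight(X=1) = 13/84
Total weight = 5/56 + 13/84 = 41/168
P(X=0 | obs) = 5/56 / 41/168 = 15/41
P(X=1 | obs) = 13/84 / 41/168 = 26/41

P(X = 0 | obs) = 15/41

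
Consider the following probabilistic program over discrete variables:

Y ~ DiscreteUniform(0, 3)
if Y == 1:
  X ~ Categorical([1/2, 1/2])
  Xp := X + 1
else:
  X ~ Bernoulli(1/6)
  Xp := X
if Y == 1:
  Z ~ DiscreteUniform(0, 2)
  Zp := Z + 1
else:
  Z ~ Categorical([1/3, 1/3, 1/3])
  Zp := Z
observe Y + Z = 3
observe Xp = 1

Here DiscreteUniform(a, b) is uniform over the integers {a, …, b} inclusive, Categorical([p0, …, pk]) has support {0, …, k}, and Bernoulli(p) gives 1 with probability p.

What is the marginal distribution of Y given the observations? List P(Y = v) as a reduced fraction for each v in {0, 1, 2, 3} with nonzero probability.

P(Y=1) = 3/5, P(Y=2) = 1/5, P(Y=3) = 1/5

Enumerate traces; 3 have nonzero weight after conditioning:
  (Y=1, X=0, Z=2) weight 1/24
  (Y=2, X=1, Z=1) weight 1/72
  (Y=3, X=1, Z=0) weight 1/72
Group by Y:
  weight(Y=1) = 1/24
  weight(Y=2) = 1/72
  weight(Y=3) = 1/72
Total weight = 1/24 + 1/72 + 1/72 = 5/72
P(Y=1 | obs) = 1/24 / 5/72 = 3/5
P(Y=2 | obs) = 1/72 / 5/72 = 1/5
P(Y=3 | obs) = 1/72 / 5/72 = 1/5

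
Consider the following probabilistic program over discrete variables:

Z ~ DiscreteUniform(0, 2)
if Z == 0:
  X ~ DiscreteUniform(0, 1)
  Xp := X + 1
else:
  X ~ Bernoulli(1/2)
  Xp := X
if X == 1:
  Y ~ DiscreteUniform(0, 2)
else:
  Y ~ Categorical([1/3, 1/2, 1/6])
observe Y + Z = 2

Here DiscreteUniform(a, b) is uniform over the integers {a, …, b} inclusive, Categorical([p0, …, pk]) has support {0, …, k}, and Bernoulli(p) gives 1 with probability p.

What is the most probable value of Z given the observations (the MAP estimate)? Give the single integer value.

Enumerate traces; 6 have nonzero weight after conditioning:
  (Z=0, X=0, Y=2) weight 1/36
  (Z=0, X=1, Y=2) weight 1/18
  (Z=1, X=0, Y=1) weight 1/12
  (Z=1, X=1, Y=1) weight 1/18
  (Z=2, X=0, Y=0) weight 1/18
  (Z=2, X=1, Y=0) weight 1/18
Group by Z:
  weight(Z=0) = 1/12
  weight(Z=1) = 5/36
  weight(Z=2) = 1/9
Total weight = 1/12 + 5/36 + 1/9 = 1/3
P(Z=0 | obs) = 1/12 / 1/3 = 1/4
P(Z=1 | obs) = 5/36 / 1/3 = 5/12
P(Z=2 | obs) = 1/9 / 1/3 = 1/3
argmax = 1

argmax_v P(Z = v | obs) = 1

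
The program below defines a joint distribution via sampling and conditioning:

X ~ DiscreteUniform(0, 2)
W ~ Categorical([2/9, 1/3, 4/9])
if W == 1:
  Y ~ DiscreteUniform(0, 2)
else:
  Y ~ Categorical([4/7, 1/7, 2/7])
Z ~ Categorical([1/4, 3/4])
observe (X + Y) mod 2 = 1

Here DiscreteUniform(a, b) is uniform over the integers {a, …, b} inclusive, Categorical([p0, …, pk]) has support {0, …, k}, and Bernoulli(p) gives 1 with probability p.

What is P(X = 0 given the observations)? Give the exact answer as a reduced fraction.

P(X = 0 | obs) = 13/76

Enumerate traces; 24 have nonzero weight after conditioning:
  (X=0, W=0, Y=1, Z=0) weight 1/378
  (X=0, W=0, Y=1, Z=1) weight 1/126
  (X=0, W=1, Y=1, Z=0) weight 1/108
  (X=0, W=1, Y=1, Z=1) weight 1/36
  (X=0, W=2, Y=1, Z=0) weight 1/189
  (X=0, W=2, Y=1, Z=1) weight 1/63
  (X=1, W=0, Y=0, Z=0) weight 2/189
  (X=1, W=0, Y=0, Z=1) weight 2/63
  (X=2, W=0, Y=1, Z=0) weight 1/378
  … 15 more
Group by X:
  weight(X=0) = 13/189
  weight(X=1) = 50/189
  weight(X=2) = 13/189
Total weight = 13/189 + 50/189 + 13/189 = 76/189
P(X=0 | obs) = 13/189 / 76/189 = 13/76
P(X=1 | obs) = 50/189 / 76/189 = 25/38
P(X=2 | obs) = 13/189 / 76/189 = 13/76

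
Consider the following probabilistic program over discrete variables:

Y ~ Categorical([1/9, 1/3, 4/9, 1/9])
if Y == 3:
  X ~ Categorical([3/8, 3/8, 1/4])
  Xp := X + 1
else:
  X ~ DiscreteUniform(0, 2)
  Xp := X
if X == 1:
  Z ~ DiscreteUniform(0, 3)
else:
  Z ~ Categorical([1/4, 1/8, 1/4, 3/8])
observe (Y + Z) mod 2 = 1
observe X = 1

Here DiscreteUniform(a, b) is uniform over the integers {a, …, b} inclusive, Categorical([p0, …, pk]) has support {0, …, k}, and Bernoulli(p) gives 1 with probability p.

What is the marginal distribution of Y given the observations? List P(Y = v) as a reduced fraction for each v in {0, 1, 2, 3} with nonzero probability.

P(Y=0) = 8/73, P(Y=1) = 24/73, P(Y=2) = 32/73, P(Y=3) = 9/73

Enumerate traces; 8 have nonzero weight after conditioning:
  (Y=0, X=1, Z=1) weight 1/108
  (Y=0, X=1, Z=3) weight 1/108
  (Y=1, X=1, Z=0) weight 1/36
  (Y=1, X=1, Z=2) weight 1/36
  (Y=2, X=1, Z=1) weight 1/27
  (Y=2, X=1, Z=3) weight 1/27
  (Y=3, X=1, Z=0) weight 1/96
  (Y=3, X=1, Z=2) weight 1/96
Group by Y:
  weight(Y=0) = 1/54
  weight(Y=1) = 1/18
  weight(Y=2) = 2/27
  weight(Y=3) = 1/48
Total weight = 1/54 + 1/18 + 2/27 + 1/48 = 73/432
P(Y=0 | obs) = 1/54 / 73/432 = 8/73
P(Y=1 | obs) = 1/18 / 73/432 = 24/73
P(Y=2 | obs) = 2/27 / 73/432 = 32/73
P(Y=3 | obs) = 1/48 / 73/432 = 9/73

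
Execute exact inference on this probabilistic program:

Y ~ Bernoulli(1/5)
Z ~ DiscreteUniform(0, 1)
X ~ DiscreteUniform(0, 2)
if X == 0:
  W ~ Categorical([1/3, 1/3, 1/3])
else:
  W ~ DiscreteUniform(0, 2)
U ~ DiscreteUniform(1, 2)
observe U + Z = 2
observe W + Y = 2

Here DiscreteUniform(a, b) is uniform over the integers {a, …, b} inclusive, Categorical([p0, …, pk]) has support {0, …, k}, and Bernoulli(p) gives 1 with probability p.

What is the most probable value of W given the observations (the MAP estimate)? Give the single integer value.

argmax_v P(W = v | obs) = 2

Enumerate traces; 12 have nonzero weight after conditioning:
  (Y=0, Z=0, X=0, W=2, U=2) weight 1/45
  (Y=0, Z=0, X=1, W=2, U=2) weight 1/45
  (Y=0, Z=0, X=2, W=2, U=2) weight 1/45
  (Y=0, Z=1, X=0, W=2, U=1) weight 1/45
  (Y=0, Z=1, X=1, W=2, U=1) weight 1/45
  (Y=0, Z=1, X=2, W=2, U=1) weight 1/45
  (Y=1, Z=0, X=0, W=1, U=2) weight 1/180
  (Y=1, Z=0, X=1, W=1, U=2) weight 1/180
  … 4 more
Group by W:
  weight(W=1) = 1/30
  weight(W=2) = 2/15
Total weight = 1/30 + 2/15 = 1/6
P(W=1 | obs) = 1/30 / 1/6 = 1/5
P(W=2 | obs) = 2/15 / 1/6 = 4/5
argmax = 2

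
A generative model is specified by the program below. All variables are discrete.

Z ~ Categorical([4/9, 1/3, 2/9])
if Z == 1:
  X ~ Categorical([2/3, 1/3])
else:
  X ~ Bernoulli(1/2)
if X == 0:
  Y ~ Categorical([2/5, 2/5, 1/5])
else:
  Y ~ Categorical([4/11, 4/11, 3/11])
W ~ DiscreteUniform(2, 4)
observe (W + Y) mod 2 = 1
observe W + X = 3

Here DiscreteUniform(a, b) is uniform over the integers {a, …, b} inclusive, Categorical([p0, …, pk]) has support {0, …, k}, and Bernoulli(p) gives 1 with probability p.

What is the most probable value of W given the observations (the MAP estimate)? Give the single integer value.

Enumerate traces; 9 have nonzero weight after conditioning:
  (Z=0, X=0, Y=0, W=3) weight 4/135
  (Z=0, X=0, Y=2, W=3) weight 2/135
  (Z=0, X=1, Y=1, W=2) weight 8/297
  (Z=1, X=0, Y=0, W=3) weight 4/135
  (Z=1, X=0, Y=2, W=3) weight 2/135
  (Z=1, X=1, Y=1, W=2) weight 4/297
  (Z=2, X=0, Y=0, W=3) weight 2/135
  (Z=2, X=0, Y=2, W=3) weight 1/135
  … 1 more
Group by W:
  weight(W=2) = 16/297
  weight(W=3) = 1/9
Total weight = 16/297 + 1/9 = 49/297
P(W=2 | obs) = 16/297 / 49/297 = 16/49
P(W=3 | obs) = 1/9 / 49/297 = 33/49
argmax = 3

argmax_v P(W = v | obs) = 3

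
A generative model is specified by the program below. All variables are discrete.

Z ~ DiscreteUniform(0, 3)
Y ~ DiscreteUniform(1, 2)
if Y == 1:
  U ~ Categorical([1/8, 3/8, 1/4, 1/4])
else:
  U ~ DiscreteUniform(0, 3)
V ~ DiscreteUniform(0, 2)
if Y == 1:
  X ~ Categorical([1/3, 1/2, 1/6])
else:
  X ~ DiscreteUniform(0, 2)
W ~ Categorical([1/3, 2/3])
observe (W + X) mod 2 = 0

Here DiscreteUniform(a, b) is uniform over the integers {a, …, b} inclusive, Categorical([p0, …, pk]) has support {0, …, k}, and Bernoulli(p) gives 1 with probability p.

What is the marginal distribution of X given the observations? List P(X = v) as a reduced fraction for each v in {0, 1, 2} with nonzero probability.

P(X=0) = 4/17, P(X=1) = 10/17, P(X=2) = 3/17

Enumerate traces; 288 have nonzero weight after conditioning:
  (Z=0, Y=1, U=0, V=0, X=0, W=0) weight 1/1728
  (Z=0, Y=1, U=0, V=0, X=1, W=1) weight 1/576
  (Z=0, Y=1, U=0, V=0, X=2, W=0) weight 1/3456
  (Z=0, Y=1, U=0, V=1, X=0, W=0) weight 1/1728
  (Z=0, Y=1, U=0, V=1, X=1, W=1) weight 1/576
  (Z=0, Y=1, U=0, V=1, X=2, W=0) weight 1/3456
  (Z=0, Y=1, U=0, V=2, X=0, W=0) weight 1/1728
  (Z=0, Y=1, U=0, V=2, X=1, W=1) weight 1/576
  … 280 more
Group by X:
  weight(X=0) = 1/9
  weight(X=1) = 5/18
  weight(X=2) = 1/12
Total weight = 1/9 + 5/18 + 1/12 = 17/36
P(X=0 | obs) = 1/9 / 17/36 = 4/17
P(X=1 | obs) = 5/18 / 17/36 = 10/17
P(X=2 | obs) = 1/12 / 17/36 = 3/17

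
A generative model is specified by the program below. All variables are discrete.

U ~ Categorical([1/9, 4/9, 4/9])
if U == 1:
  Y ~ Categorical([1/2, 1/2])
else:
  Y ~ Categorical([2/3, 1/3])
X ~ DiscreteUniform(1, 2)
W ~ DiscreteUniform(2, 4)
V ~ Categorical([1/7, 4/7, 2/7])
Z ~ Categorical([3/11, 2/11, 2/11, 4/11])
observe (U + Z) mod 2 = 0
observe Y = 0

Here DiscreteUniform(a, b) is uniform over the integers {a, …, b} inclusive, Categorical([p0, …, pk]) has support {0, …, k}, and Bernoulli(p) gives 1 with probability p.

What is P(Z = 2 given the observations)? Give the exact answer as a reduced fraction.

P(Z = 2 | obs) = 10/43

Enumerate traces; 108 have nonzero weight after conditioning:
  (U=0, Y=0, X=1, W=2, V=0, Z=0) weight 1/2079
  (U=0, Y=0, X=1, W=2, V=0, Z=2) weight 2/6237
  (U=0, Y=0, X=1, W=2, V=1, Z=0) weight 4/2079
  (U=0, Y=0, X=1, W=2, V=1, Z=2) weight 8/6237
  (U=0, Y=0, X=1, W=2, V=2, Z=0) weight 2/2079
  (U=0, Y=0, X=1, W=2, V=2, Z=2) weight 4/6237
  (U=0, Y=0, X=1, W=3, V=0, Z=0) weight 1/2079
  (U=0, Y=0, X=1, W=3, V=0, Z=2) weight 2/6237
  (U=1, Y=0, X=1, W=2, V=0, Z=1) weight 2/2079
  (U=1, Y=0, X=1, W=2, V=0, Z=3) weight 4/2079
  … 98 more
Group by Z:
  weight(Z=0) = 10/99
  weight(Z=1) = 4/99
  weight(Z=2) = 20/297
  weight(Z=3) = 8/99
Total weight = 10/99 + 4/99 + 20/297 + 8/99 = 86/297
P(Z=0 | obs) = 10/99 / 86/297 = 15/43
P(Z=1 | obs) = 4/99 / 86/297 = 6/43
P(Z=2 | obs) = 20/297 / 86/297 = 10/43
P(Z=3 | obs) = 8/99 / 86/297 = 12/43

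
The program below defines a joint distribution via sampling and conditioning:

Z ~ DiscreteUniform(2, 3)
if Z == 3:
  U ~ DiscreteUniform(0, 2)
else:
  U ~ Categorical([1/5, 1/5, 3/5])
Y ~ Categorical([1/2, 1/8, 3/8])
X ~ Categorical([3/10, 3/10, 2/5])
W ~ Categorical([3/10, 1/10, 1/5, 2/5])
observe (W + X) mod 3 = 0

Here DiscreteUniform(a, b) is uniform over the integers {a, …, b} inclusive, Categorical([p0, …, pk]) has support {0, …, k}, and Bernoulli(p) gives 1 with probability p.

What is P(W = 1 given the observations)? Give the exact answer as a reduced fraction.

Enumerate traces; 72 have nonzero weight after conditioning:
  (Z=2, U=0, Y=0, X=0, W=0) weight 9/2000
  (Z=2, U=0, Y=0, X=0, W=3) weight 3/500
  (Z=2, U=0, Y=0, X=1, W=2) weight 3/1000
  (Z=2, U=0, Y=0, X=2, W=1) weight 1/500
  (Z=2, U=0, Y=1, X=0, W=0) weight 9/8000
  (Z=2, U=0, Y=1, X=0, W=3) weight 3/2000
  (Z=2, U=0, Y=1, X=1, W=2) weight 3/4000
  (Z=2, U=0, Y=1, X=2, W=1) weight 1/2000
  … 64 more
Group by W:
  weight(W=0) = 9/100
  weight(W=1) = 1/25
  weight(W=2) = 3/50
  weight(W=3) = 3/25
Total weight = 9/100 + 1/25 + 3/50 + 3/25 = 31/100
P(W=0 | obs) = 9/100 / 31/100 = 9/31
P(W=1 | obs) = 1/25 / 31/100 = 4/31
P(W=2 | obs) = 3/50 / 31/100 = 6/31
P(W=3 | obs) = 3/25 / 31/100 = 12/31

P(W = 1 | obs) = 4/31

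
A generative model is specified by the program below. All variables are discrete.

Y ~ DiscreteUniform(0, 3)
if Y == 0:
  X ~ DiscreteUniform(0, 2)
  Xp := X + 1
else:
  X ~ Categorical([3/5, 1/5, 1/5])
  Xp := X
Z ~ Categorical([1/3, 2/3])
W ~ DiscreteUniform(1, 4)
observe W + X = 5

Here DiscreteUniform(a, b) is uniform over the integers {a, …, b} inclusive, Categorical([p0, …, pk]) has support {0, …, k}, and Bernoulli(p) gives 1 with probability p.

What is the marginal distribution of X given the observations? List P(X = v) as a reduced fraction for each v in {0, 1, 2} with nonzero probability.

P(X=1) = 1/2, P(X=2) = 1/2

Enumerate traces; 16 have nonzero weight after conditioning:
  (Y=0, X=1, Z=0, W=4) weight 1/144
  (Y=0, X=1, Z=1, W=4) weight 1/72
  (Y=0, X=2, Z=0, W=3) weight 1/144
  (Y=0, X=2, Z=1, W=3) weight 1/72
  (Y=1, X=1, Z=0, W=4) weight 1/240
  (Y=1, X=1, Z=1, W=4) weight 1/120
  (Y=1, X=2, Z=0, W=3) weight 1/240
  (Y=1, X=2, Z=1, W=3) weight 1/120
  … 8 more
Group by X:
  weight(X=1) = 7/120
  weight(X=2) = 7/120
Total weight = 7/120 + 7/120 = 7/60
P(X=1 | obs) = 7/120 / 7/60 = 1/2
P(X=2 | obs) = 7/120 / 7/60 = 1/2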